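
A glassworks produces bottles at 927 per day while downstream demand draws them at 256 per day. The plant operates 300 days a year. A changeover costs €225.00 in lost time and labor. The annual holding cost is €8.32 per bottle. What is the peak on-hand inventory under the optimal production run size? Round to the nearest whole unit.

Annual demand D = 256 × 300 = 76,800.
Production build-up factor (1 − d/p) = 1 − 256/927 = 0.7238.
Q* = √(2DS / (H(1 − d/p))) = √(2 × 76,800 × 225 / (8.32 × 0.7238)).
= √(34,560,000 / 6.0224) ≈ 2395.542.
Maximum inventory = Q*(1 − d/p) = 2395.542 × 0.7238 ≈ 1733.990.

I_max ≈ 1,734 bottles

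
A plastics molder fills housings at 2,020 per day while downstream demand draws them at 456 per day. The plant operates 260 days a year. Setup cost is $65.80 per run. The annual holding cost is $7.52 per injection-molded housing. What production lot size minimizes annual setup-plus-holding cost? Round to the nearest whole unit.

Annual demand D = 456 × 260 = 118,560.
Production build-up factor (1 − d/p) = 1 − 456/2,020 = 0.7743.
Q* = √(2DS / (H(1 − d/p))) = √(2 × 118,560 × 65.8 / (7.52 × 0.7743)).
= √(15,602,496 / 5.8224) ≈ 1636.988.

Q* ≈ 1,637 housings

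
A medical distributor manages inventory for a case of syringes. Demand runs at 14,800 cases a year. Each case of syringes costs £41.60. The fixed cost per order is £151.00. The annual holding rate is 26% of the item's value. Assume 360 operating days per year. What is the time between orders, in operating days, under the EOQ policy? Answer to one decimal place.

Holding cost H = 0.26 × £41.60 = £10.8160 per unit per year.
The optimal lot size = √(2DS/H) = √(2 × 14,800 × 151 / 10.816) ≈ 642.84.
Cycle time = Q*/D × 360 = 642.84 / 14,800 × 360 ≈ 15.637 days.

T ≈ 15.6 days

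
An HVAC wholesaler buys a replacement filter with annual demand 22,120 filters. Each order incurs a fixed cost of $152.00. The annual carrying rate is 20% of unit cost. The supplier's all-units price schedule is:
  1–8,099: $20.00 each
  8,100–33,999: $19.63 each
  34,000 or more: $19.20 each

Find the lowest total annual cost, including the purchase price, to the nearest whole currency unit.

Holding cost per unit per year at price C is H = 0.20·C.
For each price level, check whether its EOQ is feasible; otherwise the best quantity at that price is the breakpoint.
EOQ at $20.00 = 1296.6 (feasible in tier 1): TC = 22,120×$20.00 + (22,120/1296.6)×152 + (1296.6/2)×0.20×$20.00 = $447,586.32.
EOQ at $19.63 = 1308.7 < 8100, so use break Q=8100: TC = 22,120×$19.63 + (22,120/8100.0)×152 + (8100.0/2)×0.20×$19.63 = $450,530.99.
EOQ at $19.20 = 1323.3 < 34000, so use break Q=34000: TC = 22,120×$19.20 + (22,120/34000.0)×152 + (34000.0/2)×0.20×$19.20 = $490,082.89.
Lowest total cost among the candidates is at Q = 1296.6.

TC* ≈ $447,586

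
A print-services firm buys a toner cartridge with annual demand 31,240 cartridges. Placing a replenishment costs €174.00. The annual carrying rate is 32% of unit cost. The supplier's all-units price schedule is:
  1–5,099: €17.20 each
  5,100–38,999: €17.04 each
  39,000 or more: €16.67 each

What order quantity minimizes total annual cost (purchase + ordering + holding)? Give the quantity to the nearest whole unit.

Holding cost per unit per year at price C is H = 0.32·C.
For each price level, check whether its EOQ is feasible; otherwise the best quantity at that price is the breakpoint.
EOQ at €17.20 = 1405.4 (feasible in tier 1): TC = 31,240×€17.20 + (31,240/1405.4)×174 + (1405.4/2)×0.32×€17.20 = €545,063.43.
EOQ at €17.04 = 1412.0 < 5100, so use break Q=5100: TC = 31,240×€17.04 + (31,240/5100.0)×174 + (5100.0/2)×0.32×€17.04 = €547,300.08.
EOQ at €16.67 = 1427.6 < 39000, so use break Q=39000: TC = 31,240×€16.67 + (31,240/39000.0)×174 + (39000.0/2)×0.32×€16.67 = €624,930.98.
Lowest total cost is €545,063.43 at Q = 1405.4.

Q* ≈ 1,405 cartridges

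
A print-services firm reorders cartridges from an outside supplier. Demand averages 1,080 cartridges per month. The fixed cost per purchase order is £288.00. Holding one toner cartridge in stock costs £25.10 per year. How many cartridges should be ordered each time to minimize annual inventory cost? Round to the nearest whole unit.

Annual demand D = 1,080 × 12 = 12,960.
EOQ = √(2DS / H) = √(2 × 12,960 × 288 / 25.1).
= √(7,464,960 / 25.1) = √297,408.7649 ≈ 545.352.

Q* ≈ 545 cartridges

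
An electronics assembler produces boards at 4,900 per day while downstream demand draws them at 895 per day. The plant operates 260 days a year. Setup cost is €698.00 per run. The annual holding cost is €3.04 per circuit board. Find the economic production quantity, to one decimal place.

Annual demand D = 895 × 260 = 232,700.
Production build-up factor (1 − d/p) = 1 − 895/4,900 = 0.8173.
Q* = √(2DS / (H(1 − d/p))) = √(2 × 232,700 × 698 / (3.04 × 0.8173)).
= √(324,849,200 / 2.4847) ≈ 11434.071.

Q* ≈ 11,434.1 boards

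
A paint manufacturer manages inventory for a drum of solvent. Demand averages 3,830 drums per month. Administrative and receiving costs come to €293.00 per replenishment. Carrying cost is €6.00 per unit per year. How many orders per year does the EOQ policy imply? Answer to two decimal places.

N ≈ 21.69 orders per year

Annual demand D = 3,830 × 12 = 45,960.
EOQ = √(2DS/H) = √(2 × 45,960 × 293 / 6) ≈ 2118.67.
Orders per year = D / Q* = 45,960 / 2118.67 ≈ 21.693.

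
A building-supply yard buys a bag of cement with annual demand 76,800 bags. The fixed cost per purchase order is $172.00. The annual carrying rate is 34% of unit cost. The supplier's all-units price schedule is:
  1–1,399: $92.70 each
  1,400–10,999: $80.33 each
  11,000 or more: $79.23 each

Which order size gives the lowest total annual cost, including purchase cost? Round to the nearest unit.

Holding cost per unit per year at price C is H = 0.34·C.
Candidates are each tier's EOQ (if it falls in that tier) and each price-break quantity.
EOQ at $92.70 = 915.5 (feasible in tier 1): TC = 76,800×$92.70 + (76,800/915.5)×172 + (915.5/2)×0.34×$92.70 = $7,148,216.20.
EOQ at $80.33 = 983.5 < 1400, so use break Q=1400: TC = 76,800×$80.33 + (76,800/1400.0)×172 + (1400.0/2)×0.34×$80.33 = $6,197,897.97.
EOQ at $79.23 = 990.3 < 11000, so use break Q=11000: TC = 76,800×$79.23 + (76,800/11000.0)×172 + (11000.0/2)×0.34×$79.23 = $6,234,224.97.
Lowest total cost is $6,197,897.97 at Q = 1400.0.

Q* ≈ 1,400 bags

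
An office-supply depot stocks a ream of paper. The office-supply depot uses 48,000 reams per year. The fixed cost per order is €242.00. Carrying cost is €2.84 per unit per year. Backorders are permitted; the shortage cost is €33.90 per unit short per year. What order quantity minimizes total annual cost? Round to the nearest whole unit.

Q* ≈ 2,978 reams

With planned backorders, Q* = √(2DS/H) · √((H+B)/B).
√(2DS/H) = √(2 × 48,000 × 242 / 2.84) = 2860.119.
√((H+B)/B) = √((2.84+33.9)/33.9) = 1.0410.
Q* ≈ 2977.514.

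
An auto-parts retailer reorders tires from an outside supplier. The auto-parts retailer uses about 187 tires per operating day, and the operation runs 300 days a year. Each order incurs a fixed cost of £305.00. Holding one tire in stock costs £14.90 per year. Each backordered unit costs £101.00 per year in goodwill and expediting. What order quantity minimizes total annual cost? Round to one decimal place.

Q* ≈ 1,623.4 tires

Annual demand D = 187 × 300 = 56,100.
With planned backorders, Q* = √(2DS/H) · √((H+B)/B).
√(2DS/H) = √(2 × 56,100 × 305 / 14.9) = 1515.490.
√((H+B)/B) = √((14.9+101)/101) = 1.0712.
Q* ≈ 1623.433.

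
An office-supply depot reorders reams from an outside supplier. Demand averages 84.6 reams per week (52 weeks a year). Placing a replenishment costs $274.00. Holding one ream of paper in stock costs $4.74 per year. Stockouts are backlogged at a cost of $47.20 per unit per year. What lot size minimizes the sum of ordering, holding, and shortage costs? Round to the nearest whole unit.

Annual demand D = 84.6 × 52 = 4,399.2.
With planned backorders, Q* = √(2DS/H) · √((H+B)/B).
√(2DS/H) = √(2 × 4,399.2 × 274 / 4.74) = 713.162.
√((H+B)/B) = √((4.74+47.2)/47.2) = 1.0490.
Q* ≈ 748.114.

Q* ≈ 748 reams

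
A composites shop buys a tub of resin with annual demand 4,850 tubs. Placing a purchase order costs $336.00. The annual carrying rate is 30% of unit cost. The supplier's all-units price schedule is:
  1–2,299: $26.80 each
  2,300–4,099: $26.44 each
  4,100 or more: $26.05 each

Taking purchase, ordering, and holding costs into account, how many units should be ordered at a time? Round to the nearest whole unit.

Holding cost per unit per year at price C is H = 0.30·C.
Candidates are each tier's EOQ (if it falls in that tier) and each price-break quantity.
EOQ at $26.80 = 636.7 (feasible in tier 1): TC = 4,850×$26.80 + (4,850/636.7)×336 + (636.7/2)×0.30×$26.80 = $135,098.98.
EOQ at $26.44 = 641.0 < 2300, so use break Q=2300: TC = 4,850×$26.44 + (4,850/2300.0)×336 + (2300.0/2)×0.30×$26.44 = $138,064.32.
EOQ at $26.05 = 645.8 < 4100, so use break Q=4100: TC = 4,850×$26.05 + (4,850/4100.0)×336 + (4100.0/2)×0.30×$26.05 = $142,760.71.
Lowest total cost is $135,098.98 at Q = 636.7.

Q* ≈ 637 tubs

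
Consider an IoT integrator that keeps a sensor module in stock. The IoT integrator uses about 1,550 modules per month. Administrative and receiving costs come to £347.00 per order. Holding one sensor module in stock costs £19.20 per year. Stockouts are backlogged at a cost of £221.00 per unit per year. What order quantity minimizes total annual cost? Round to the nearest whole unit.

Q* ≈ 855 modules

Annual demand D = 1,550 × 12 = 18,600.
With planned backorders, Q* = √(2DS/H) · √((H+B)/B).
√(2DS/H) = √(2 × 18,600 × 347 / 19.2) = 819.947.
√((H+B)/B) = √((19.2+221)/221) = 1.0425.
Q* ≈ 854.823.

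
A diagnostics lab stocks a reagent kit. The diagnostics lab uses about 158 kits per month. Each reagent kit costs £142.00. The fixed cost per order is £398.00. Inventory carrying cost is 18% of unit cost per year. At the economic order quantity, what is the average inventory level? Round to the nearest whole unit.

Average inventory ≈ 121 kits

Annual demand D = 158 × 12 = 1,896.
Holding cost H = 0.18 × £142.00 = £25.5600 per unit per year.
EOQ = √(2DS/H) = √(2 × 1,896 × 398 / 25.56) ≈ 242.99.
Average inventory = Q*/2 ≈ 242.99 / 2 = 121.497.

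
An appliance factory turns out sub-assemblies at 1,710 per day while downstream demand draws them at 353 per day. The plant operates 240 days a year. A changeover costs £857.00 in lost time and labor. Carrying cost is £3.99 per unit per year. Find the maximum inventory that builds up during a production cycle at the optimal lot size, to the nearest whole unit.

Annual demand D = 353 × 240 = 84,720.
Production build-up factor (1 − d/p) = 1 − 353/1,710 = 0.7936.
Q* = √(2DS / (H(1 − d/p))) = √(2 × 84,720 × 857 / (3.99 × 0.7936)).
= √(145,210,080 / 3.1663) ≈ 6772.049.
Maximum inventory = Q*(1 − d/p) = 6772.049 × 0.7936 ≈ 5374.076.

I_max ≈ 5,374 sub-assemblies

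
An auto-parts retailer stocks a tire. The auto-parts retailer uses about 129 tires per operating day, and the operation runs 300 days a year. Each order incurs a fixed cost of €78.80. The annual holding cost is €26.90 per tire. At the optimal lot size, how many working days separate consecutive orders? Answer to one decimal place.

Annual demand D = 129 × 300 = 38,700.
The optimal lot size = √(2DS/H) = √(2 × 38,700 × 78.8 / 26.9) ≈ 476.16.
Cycle time = Q*/D × 300 = 476.16 / 38,700 × 300 ≈ 3.691 days.

T ≈ 3.7 days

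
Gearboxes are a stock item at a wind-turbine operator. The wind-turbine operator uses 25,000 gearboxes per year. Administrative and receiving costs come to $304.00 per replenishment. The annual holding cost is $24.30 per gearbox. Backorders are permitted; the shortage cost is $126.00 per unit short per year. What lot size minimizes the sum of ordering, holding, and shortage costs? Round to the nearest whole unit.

Q* ≈ 864 gearboxes

With planned backorders, Q* = √(2DS/H) · √((H+B)/B).
√(2DS/H) = √(2 × 25,000 × 304 / 24.3) = 790.895.
√((H+B)/B) = √((24.3+126)/126) = 1.0922.
Q* ≈ 863.799.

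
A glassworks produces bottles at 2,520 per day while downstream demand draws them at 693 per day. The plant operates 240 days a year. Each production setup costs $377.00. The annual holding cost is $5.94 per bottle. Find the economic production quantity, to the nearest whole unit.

Annual demand D = 693 × 240 = 166,320.
Production build-up factor (1 − d/p) = 1 − 693/2,520 = 0.7250.
Q* = √(2DS / (H(1 − d/p))) = √(2 × 166,320 × 377 / (5.94 × 0.7250)).
= √(125,405,280 / 4.3065) ≈ 5396.295.

Q* ≈ 5,396 bottles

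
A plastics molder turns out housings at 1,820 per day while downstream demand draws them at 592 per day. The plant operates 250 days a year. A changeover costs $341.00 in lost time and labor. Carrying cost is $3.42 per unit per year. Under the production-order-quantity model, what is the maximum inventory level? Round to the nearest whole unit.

Annual demand D = 592 × 250 = 148,000.
Production build-up factor (1 − d/p) = 1 − 592/1,820 = 0.6747.
Q* = √(2DS / (H(1 − d/p))) = √(2 × 148,000 × 341 / (3.42 × 0.6747)).
= √(100,936,000 / 2.3076) ≈ 6613.731.
Maximum inventory = Q*(1 − d/p) = 6613.731 × 0.6747 ≈ 4462.451.

I_max ≈ 4,462 housings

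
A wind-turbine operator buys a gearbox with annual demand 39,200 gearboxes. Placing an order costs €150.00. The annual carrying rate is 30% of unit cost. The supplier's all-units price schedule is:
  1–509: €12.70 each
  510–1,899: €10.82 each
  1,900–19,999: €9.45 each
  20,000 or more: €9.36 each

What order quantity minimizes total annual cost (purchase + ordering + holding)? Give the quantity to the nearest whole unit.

Q* ≈ 2,037 gearboxes

Holding cost per unit per year at price C is H = 0.30·C.
For each price level, check whether its EOQ is feasible; otherwise the best quantity at that price is the breakpoint.
Tier 1 (€12.70): EOQ = 1756.9 exceeds tier's upper bound 509, so this tier is dominated.
Tier 2 (€10.82): EOQ = 1903.4 exceeds tier's upper bound 1899, so this tier is dominated.
EOQ at €9.45 = 2036.7 (feasible in tier 3): TC = 39,200×€9.45 + (39,200/2036.7)×150 + (2036.7/2)×0.30×€9.45 = €376,214.05.
EOQ at €9.36 = 2046.5 < 20000, so use break Q=20000: TC = 39,200×€9.36 + (39,200/20000.0)×150 + (20000.0/2)×0.30×€9.36 = €395,286.00.
Lowest total cost is €376,214.05 at Q = 2036.7.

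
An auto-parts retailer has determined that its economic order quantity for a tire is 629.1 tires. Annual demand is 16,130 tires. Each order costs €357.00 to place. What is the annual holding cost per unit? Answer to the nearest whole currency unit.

H ≈ €29

The basic EOQ model gives Q* = √(2DS/H); rearrange for the unknown.
From Q* = √(2DS/H): H = 2DS / Q*² = 2 × 16,130 × 357 / 629.1² = 29.1000.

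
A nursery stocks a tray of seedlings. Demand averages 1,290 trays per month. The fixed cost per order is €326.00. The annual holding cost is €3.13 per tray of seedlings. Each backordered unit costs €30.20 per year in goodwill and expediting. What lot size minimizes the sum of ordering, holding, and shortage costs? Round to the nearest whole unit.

Q* ≈ 1,886 trays

Annual demand D = 1,290 × 12 = 15,480.
With planned backorders, Q* = √(2DS/H) · √((H+B)/B).
√(2DS/H) = √(2 × 15,480 × 326 / 3.13) = 1795.714.
√((H+B)/B) = √((3.13+30.2)/30.2) = 1.0505.
Q* ≈ 1886.476.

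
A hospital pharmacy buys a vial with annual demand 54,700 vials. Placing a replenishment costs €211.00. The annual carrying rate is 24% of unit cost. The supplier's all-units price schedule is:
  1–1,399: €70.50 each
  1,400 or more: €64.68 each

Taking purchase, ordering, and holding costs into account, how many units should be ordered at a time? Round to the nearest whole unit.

Holding cost per unit per year at price C is H = 0.24·C.
Evaluate total cost at each tier's feasible EOQ or, if the EOQ is below the tier, at the tier's minimum quantity.
EOQ at €70.50 = 1168.0 (feasible in tier 1): TC = 54,700×€70.50 + (54,700/1168.0)×211 + (1168.0/2)×0.24×€70.50 = €3,876,112.87.
EOQ at €64.68 = 1219.4 < 1400, so use break Q=1400: TC = 54,700×€64.68 + (54,700/1400.0)×211 + (1400.0/2)×0.24×€64.68 = €3,557,106.31.
Lowest total cost is €3,557,106.31 at Q = 1400.0.

Q* ≈ 1,400 vials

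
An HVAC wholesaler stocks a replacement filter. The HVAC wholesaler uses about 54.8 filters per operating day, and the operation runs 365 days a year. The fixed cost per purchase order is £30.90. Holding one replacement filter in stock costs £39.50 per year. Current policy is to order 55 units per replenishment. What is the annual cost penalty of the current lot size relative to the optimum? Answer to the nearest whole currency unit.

Annual demand D = 54.8 × 365 = 20,002.
EOQ = √(2DS/H) = √(2 × 20,002 × 30.9 / 39.5) ≈ 176.90.
Cost at Q* = (D/Q*)S + (Q*/2)H = √(2DSH) ≈ £6,987.62.
Cost at Q = 55: (20,002/55)×30.9 + (55/2)×39.5 = £11,237.49 + £1,086.25 = £12,323.74.
Excess = £12,323.74 − £6,987.62 = £5,336.11.

Extra cost ≈ £5,336 per year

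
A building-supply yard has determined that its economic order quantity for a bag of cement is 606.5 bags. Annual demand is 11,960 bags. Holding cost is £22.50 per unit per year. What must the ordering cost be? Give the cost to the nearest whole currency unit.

The basic EOQ model gives Q* = √(2DS/H); rearrange for the unknown.
From Q* = √(2DS/H): S = Q*²H / (2D) = 606.5² × 22.5 / (2 × 11,960) = 346.0055.

S ≈ £346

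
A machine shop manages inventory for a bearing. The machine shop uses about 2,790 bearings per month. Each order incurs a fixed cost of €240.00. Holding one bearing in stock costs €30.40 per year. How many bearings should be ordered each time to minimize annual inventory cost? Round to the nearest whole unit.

Q* ≈ 727 bearings

Annual demand D = 2,790 × 12 = 33,480.
EOQ = √(2DS / H) = √(2 × 33,480 × 240 / 30.4).
= √(16,070,400 / 30.4) = √528,631.5789 ≈ 727.071.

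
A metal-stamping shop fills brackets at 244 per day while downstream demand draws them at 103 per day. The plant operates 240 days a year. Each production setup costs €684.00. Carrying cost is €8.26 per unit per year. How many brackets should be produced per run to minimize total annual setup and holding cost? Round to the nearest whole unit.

Q* ≈ 2,662 brackets

Annual demand D = 103 × 240 = 24,720.
Production build-up factor (1 − d/p) = 1 − 103/244 = 0.5779.
Q* = √(2DS / (H(1 − d/p))) = √(2 × 24,720 × 684 / (8.26 × 0.5779)).
= √(33,816,960 / 4.7732) ≈ 2661.722.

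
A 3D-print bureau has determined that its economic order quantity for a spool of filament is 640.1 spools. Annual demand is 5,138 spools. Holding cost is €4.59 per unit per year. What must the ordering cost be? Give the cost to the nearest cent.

S ≈ €183.01

Squaring Q* = √(2DS/H) gives Q*² = 2DS/H.
From Q* = √(2DS/H): S = Q*²H / (2D) = 640.1² × 4.59 / (2 × 5,138) = 183.0140.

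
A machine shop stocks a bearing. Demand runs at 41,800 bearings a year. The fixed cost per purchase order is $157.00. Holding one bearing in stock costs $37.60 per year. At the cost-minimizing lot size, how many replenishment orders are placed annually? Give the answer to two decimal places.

The optimal lot size = √(2DS/H) = √(2 × 41,800 × 157 / 37.6) ≈ 590.83.
Orders per year = D / Q* = 41,800 / 590.83 ≈ 70.749.

N ≈ 70.75 orders per year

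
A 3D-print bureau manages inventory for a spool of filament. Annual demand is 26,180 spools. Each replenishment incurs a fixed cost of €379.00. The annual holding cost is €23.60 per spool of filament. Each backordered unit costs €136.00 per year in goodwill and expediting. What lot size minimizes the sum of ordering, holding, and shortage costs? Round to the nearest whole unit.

With planned backorders, Q* = √(2DS/H) · √((H+B)/B).
√(2DS/H) = √(2 × 26,180 × 379 / 23.6) = 916.988.
√((H+B)/B) = √((23.6+136)/136) = 1.0833.
Q* ≈ 993.369.

Q* ≈ 993 spools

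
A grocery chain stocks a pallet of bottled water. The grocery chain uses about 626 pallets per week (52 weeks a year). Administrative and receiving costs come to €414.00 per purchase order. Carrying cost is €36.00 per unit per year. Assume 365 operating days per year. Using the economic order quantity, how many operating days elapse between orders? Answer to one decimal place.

Annual demand D = 626 × 52 = 32,552.
EOQ = √(2DS/H) = √(2 × 32,552 × 414 / 36) ≈ 865.27.
Cycle time = Q*/D × 365 = 865.27 / 32,552 × 365 ≈ 9.702 days.

T ≈ 9.7 days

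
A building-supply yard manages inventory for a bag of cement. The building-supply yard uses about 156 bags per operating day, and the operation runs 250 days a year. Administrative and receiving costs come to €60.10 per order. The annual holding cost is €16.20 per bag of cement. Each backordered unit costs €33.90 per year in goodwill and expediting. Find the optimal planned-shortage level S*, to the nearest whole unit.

Annual demand D = 156 × 250 = 39,000.
With planned backorders, Q* = √(2DS/H) · √((H+B)/B).
√(2DS/H) = √(2 × 39,000 × 60.1 / 16.2) = 537.932.
√((H+B)/B) = √((16.2+33.9)/33.9) = 1.2157.
Q* ≈ 653.952.
S* = Q* · H/(H+B) = 653.952 × 16.2/50.1 ≈ 211.458.

S* ≈ 211 bags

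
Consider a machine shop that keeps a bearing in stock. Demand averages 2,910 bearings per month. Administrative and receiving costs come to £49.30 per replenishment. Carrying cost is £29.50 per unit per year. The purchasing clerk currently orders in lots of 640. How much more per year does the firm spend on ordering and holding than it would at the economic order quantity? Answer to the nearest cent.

Extra cost ≈ £2,051.65 per year

Annual demand D = 2,910 × 12 = 34,920.
EOQ = √(2DS/H) = √(2 × 34,920 × 49.3 / 29.5) ≈ 341.64.
Cost at Q* = (D/Q*)S + (Q*/2)H = √(2DSH) ≈ £10,078.28.
Cost at Q = 640: (34,920/640)×49.3 + (640/2)×29.5 = £2,689.93 + £9,440.00 = £12,129.93.
Excess = £12,129.93 − £10,078.28 = £2,051.65.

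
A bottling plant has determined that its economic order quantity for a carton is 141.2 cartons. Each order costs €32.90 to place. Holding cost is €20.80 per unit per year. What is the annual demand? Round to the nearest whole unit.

D ≈ 6,302 cartons per year

Invert the EOQ relation Q*² = 2DS/H.
From Q* = √(2DS/H): D = Q*²H / (2S) = 141.2² × 20.8 / (2 × 32.9) = 6302.413.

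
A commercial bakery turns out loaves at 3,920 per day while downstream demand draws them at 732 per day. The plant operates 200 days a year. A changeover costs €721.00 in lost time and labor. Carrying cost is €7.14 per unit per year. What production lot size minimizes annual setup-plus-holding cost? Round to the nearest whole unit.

Annual demand D = 732 × 200 = 146,400.
Production build-up factor (1 − d/p) = 1 − 732/3,920 = 0.8133.
Q* = √(2DS / (H(1 − d/p))) = √(2 × 146,400 × 721 / (7.14 × 0.8133)).
= √(211,108,800 / 5.8067) ≈ 6029.592.

Q* ≈ 6,030 loaves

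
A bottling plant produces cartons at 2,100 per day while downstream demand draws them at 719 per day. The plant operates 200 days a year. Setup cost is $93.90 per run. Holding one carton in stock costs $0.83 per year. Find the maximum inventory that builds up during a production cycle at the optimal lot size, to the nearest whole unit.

I_max ≈ 4,626 cartons

Annual demand D = 719 × 200 = 143,800.
Production build-up factor (1 − d/p) = 1 − 719/2,100 = 0.6576.
Q* = √(2DS / (H(1 − d/p))) = √(2 × 143,800 × 93.9 / (0.83 × 0.6576)).
= √(27,005,640 / 0.5458) ≈ 7033.978.
Maximum inventory = Q*(1 − d/p) = 7033.978 × 0.6576 ≈ 4625.678.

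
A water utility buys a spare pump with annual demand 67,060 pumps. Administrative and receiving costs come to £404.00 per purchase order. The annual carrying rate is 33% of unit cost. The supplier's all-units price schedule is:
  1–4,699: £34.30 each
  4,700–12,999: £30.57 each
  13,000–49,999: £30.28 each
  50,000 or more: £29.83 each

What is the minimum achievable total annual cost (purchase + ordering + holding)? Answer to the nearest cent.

TC* ≈ £2,079,495.54

Holding cost per unit per year at price C is H = 0.33·C.
For each price level, check whether its EOQ is feasible; otherwise the best quantity at that price is the breakpoint.
EOQ at £34.30 = 2187.9 (feasible in tier 1): TC = 67,060×£34.30 + (67,060/2187.9)×404 + (2187.9/2)×0.33×£34.30 = £2,324,923.18.
EOQ at £30.57 = 2317.6 < 4700, so use break Q=4700: TC = 67,060×£30.57 + (67,060/4700.0)×404 + (4700.0/2)×0.33×£30.57 = £2,079,495.54.
EOQ at £30.28 = 2328.6 < 13000, so use break Q=13000: TC = 67,060×£30.28 + (67,060/13000.0)×404 + (13000.0/2)×0.33×£30.28 = £2,097,611.42.
EOQ at £29.83 = 2346.1 < 50000, so use break Q=50000: TC = 67,060×£29.83 + (67,060/50000.0)×404 + (50000.0/2)×0.33×£29.83 = £2,247,039.14.
Lowest total cost among the candidates is at Q = 4700.0.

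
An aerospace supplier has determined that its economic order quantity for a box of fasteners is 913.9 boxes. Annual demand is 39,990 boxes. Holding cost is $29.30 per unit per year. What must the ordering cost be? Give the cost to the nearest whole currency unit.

S ≈ $306

Squaring Q* = √(2DS/H) gives Q*² = 2DS/H.
From Q* = √(2DS/H): S = Q*²H / (2D) = 913.9² × 29.3 / (2 × 39,990) = 305.9733.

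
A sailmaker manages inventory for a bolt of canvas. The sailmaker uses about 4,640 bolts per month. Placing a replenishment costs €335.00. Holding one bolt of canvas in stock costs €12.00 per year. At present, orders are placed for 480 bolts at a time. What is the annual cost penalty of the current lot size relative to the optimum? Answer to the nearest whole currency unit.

Extra cost ≈ €20,582 per year

Annual demand D = 4,640 × 12 = 55,680.
EOQ = √(2DS/H) = √(2 × 55,680 × 335 / 12) ≈ 1763.18.
Cost at Q* = (D/Q*)S + (Q*/2)H = √(2DSH) ≈ €21,158.15.
Cost at Q = 480: (55,680/480)×335 + (480/2)×12 = €38,860.00 + €2,880.00 = €41,740.00.
Excess = €41,740.00 − €21,158.15 = €20,581.85.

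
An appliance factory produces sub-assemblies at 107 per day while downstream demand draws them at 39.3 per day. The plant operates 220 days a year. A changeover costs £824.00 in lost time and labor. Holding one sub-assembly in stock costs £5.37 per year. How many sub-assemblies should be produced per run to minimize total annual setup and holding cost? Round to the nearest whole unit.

Annual demand D = 39.3 × 220 = 8,646.
Production build-up factor (1 − d/p) = 1 − 39.3/107 = 0.6327.
Q* = √(2DS / (H(1 − d/p))) = √(2 × 8,646 × 824 / (5.37 × 0.6327)).
= √(14,248,608 / 3.3977) ≈ 2047.843.

Q* ≈ 2,048 sub-assemblies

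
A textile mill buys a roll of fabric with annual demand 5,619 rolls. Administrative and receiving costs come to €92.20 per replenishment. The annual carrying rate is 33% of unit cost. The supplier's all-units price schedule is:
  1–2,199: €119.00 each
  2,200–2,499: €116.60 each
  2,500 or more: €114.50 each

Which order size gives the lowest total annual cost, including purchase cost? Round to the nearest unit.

Holding cost per unit per year at price C is H = 0.33·C.
Candidates are each tier's EOQ (if it falls in that tier) and each price-break quantity.
EOQ at €119.00 = 162.4 (feasible in tier 1): TC = 5,619×€119.00 + (5,619/162.4)×92.2 + (162.4/2)×0.33×€119.00 = €675,039.82.
EOQ at €116.60 = 164.1 < 2200, so use break Q=2200: TC = 5,619×€116.60 + (5,619/2200.0)×92.2 + (2200.0/2)×0.33×€116.60 = €697,736.69.
EOQ at €114.50 = 165.6 < 2500, so use break Q=2500: TC = 5,619×€114.50 + (5,619/2500.0)×92.2 + (2500.0/2)×0.33×€114.50 = €690,813.98.
Lowest total cost is €675,039.82 at Q = 162.4.

Q* ≈ 162 rolls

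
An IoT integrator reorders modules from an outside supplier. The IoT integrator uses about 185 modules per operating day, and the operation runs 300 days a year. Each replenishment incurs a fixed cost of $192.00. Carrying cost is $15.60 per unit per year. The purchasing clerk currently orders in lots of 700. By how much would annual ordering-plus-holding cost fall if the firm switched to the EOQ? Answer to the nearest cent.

Annual demand D = 185 × 300 = 55,500.
EOQ = √(2DS/H) = √(2 × 55,500 × 192 / 15.6) ≈ 1168.83.
Cost at Q* = (D/Q*)S + (Q*/2)H = √(2DSH) ≈ $18,233.68.
Cost at Q = 700: (55,500/700)×192 + (700/2)×15.6 = $15,222.86 + $5,460.00 = $20,682.86.
Excess = $20,682.86 − $18,233.68 = $2,449.17.

Extra cost ≈ $2,449.17 per year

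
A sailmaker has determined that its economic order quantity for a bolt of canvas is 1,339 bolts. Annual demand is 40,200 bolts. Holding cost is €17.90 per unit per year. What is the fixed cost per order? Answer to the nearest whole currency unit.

S ≈ €399

Invert the EOQ relation Q*² = 2DS/H.
From Q* = √(2DS/H): S = Q*²H / (2D) = 1,339² × 17.9 / (2 × 40,200) = 399.1702.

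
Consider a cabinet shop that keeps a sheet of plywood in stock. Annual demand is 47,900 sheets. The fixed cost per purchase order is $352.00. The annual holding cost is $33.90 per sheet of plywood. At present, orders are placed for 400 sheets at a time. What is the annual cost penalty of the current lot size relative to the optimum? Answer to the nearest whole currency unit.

Extra cost ≈ $15,121 per year

EOQ = √(2DS/H) = √(2 × 47,900 × 352 / 33.9) ≈ 997.37.
Cost at Q* = (D/Q*)S + (Q*/2)H = √(2DSH) ≈ $33,810.68.
Cost at Q = 400: (47,900/400)×352 + (400/2)×33.9 = $42,152.00 + $6,780.00 = $48,932.00.
Excess = $48,932.00 − $33,810.68 = $15,121.32.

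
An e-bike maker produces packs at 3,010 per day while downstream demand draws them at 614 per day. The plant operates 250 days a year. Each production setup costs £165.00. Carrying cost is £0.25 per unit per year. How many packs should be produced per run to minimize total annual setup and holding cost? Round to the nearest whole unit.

Q* ≈ 15,954 packs

Annual demand D = 614 × 250 = 153,500.
Production build-up factor (1 − d/p) = 1 − 614/3,010 = 0.7960.
Q* = √(2DS / (H(1 − d/p))) = √(2 × 153,500 × 165 / (0.25 × 0.7960)).
= √(50,655,000 / 0.199) ≈ 15954.419.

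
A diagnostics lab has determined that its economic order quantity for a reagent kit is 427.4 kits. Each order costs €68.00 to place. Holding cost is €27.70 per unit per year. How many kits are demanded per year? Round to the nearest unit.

D ≈ 37,206 kits per year

Squaring Q* = √(2DS/H) gives Q*² = 2DS/H.
From Q* = √(2DS/H): D = Q*²H / (2S) = 427.4² × 27.7 / (2 × 68) = 37205.736.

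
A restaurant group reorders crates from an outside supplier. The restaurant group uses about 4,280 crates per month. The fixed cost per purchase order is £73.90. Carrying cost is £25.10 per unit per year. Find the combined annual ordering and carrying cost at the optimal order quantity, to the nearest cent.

Annual demand D = 4,280 × 12 = 51,360.
The optimal lot size = √(2DS/H) = √(2 × 51,360 × 73.9 / 25.1) ≈ 549.94.
At the optimum the two cost components are equal, so total cost = 2·(Q*/2)H = Q*·H.
Minimum total = √(2DSH) = √(2 × 51,360 × 73.9 × 25.1) ≈ 13803.416.

TC* ≈ £13,803.42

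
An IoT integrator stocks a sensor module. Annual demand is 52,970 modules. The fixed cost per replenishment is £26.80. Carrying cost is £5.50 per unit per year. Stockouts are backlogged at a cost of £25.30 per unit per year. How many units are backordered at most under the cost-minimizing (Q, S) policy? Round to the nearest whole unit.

S* ≈ 142 modules

With planned backorders, Q* = √(2DS/H) · √((H+B)/B).
√(2DS/H) = √(2 × 52,970 × 26.8 / 5.5) = 718.482.
√((H+B)/B) = √((5.5+25.3)/25.3) = 1.1034.
Q* ≈ 792.741.
S* = Q* · H/(H+B) = 792.741 × 5.5/30.8 ≈ 141.561.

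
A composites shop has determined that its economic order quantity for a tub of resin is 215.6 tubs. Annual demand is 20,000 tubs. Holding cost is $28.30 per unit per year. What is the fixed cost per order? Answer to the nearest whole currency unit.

Squaring Q* = √(2DS/H) gives Q*² = 2DS/H.
From Q* = √(2DS/H): S = Q*²H / (2D) = 215.6² × 28.3 / (2 × 20,000) = 32.8870.

S ≈ $33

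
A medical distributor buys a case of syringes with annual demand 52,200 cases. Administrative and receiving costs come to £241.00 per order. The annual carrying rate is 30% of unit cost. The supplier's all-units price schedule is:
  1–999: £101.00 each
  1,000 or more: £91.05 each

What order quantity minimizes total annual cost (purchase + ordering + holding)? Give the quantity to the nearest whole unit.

Holding cost per unit per year at price C is H = 0.30·C.
Evaluate total cost at each tier's feasible EOQ or, if the EOQ is below the tier, at the tier's minimum quantity.
EOQ at £101.00 = 911.2 (feasible in tier 1): TC = 52,200×£101.00 + (52,200/911.2)×241 + (911.2/2)×0.30×£101.00 = £5,299,810.87.
EOQ at £91.05 = 959.8 < 1000, so use break Q=1000: TC = 52,200×£91.05 + (52,200/1000.0)×241 + (1000.0/2)×0.30×£91.05 = £4,779,047.70.
Lowest total cost is £4,779,047.70 at Q = 1000.0.

Q* ≈ 1,000 cases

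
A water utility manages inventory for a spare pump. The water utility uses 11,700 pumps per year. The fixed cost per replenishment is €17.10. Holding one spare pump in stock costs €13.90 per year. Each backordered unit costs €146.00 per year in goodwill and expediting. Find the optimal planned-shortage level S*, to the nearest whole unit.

S* ≈ 15 pumps

With planned backorders, Q* = √(2DS/H) · √((H+B)/B).
√(2DS/H) = √(2 × 11,700 × 17.1 / 13.9) = 169.667.
√((H+B)/B) = √((13.9+146)/146) = 1.0465.
Q* ≈ 177.561.
S* = Q* · H/(H+B) = 177.561 × 13.9/159.9 ≈ 15.435.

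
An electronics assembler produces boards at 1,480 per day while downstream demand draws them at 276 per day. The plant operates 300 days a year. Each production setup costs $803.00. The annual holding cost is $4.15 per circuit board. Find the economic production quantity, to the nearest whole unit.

Annual demand D = 276 × 300 = 82,800.
Production build-up factor (1 − d/p) = 1 − 276/1,480 = 0.8135.
Q* = √(2DS / (H(1 − d/p))) = √(2 × 82,800 × 803 / (4.15 × 0.8135)).
= √(132,976,800 / 3.3761) ≈ 6275.979.

Q* ≈ 6,276 boards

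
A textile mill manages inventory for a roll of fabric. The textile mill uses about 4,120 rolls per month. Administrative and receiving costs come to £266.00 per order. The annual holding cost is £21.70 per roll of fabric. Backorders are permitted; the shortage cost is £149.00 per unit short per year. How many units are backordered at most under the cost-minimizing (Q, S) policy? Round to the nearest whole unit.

Annual demand D = 4,120 × 12 = 49,440.
With planned backorders, Q* = √(2DS/H) · √((H+B)/B).
√(2DS/H) = √(2 × 49,440 × 266 / 21.7) = 1100.944.
√((H+B)/B) = √((21.7+149)/149) = 1.0703.
Q* ≈ 1178.389.
S* = Q* · H/(H+B) = 1178.389 × 21.7/170.7 ≈ 149.801.

S* ≈ 150 rolls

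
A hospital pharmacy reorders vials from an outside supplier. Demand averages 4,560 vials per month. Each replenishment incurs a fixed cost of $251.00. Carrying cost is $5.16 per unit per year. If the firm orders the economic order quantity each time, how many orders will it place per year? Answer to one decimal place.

N ≈ 23.7 orders per year

Annual demand D = 4,560 × 12 = 54,720.
The optimal lot size = √(2DS/H) = √(2 × 54,720 × 251 / 5.16) ≈ 2307.28.
Orders per year = D / Q* = 54,720 / 2307.28 ≈ 23.716.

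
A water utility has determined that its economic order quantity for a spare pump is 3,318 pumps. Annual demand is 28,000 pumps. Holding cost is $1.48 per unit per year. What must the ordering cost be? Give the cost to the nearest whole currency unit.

S ≈ $291

Squaring Q* = √(2DS/H) gives Q*² = 2DS/H.
From Q* = √(2DS/H): S = Q*²H / (2D) = 3,318² × 1.48 / (2 × 28,000) = 290.9554.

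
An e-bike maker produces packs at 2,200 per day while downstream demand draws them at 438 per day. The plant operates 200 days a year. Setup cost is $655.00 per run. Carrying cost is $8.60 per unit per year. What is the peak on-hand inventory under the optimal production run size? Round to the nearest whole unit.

I_max ≈ 3,269 packs

Annual demand D = 438 × 200 = 87,600.
Production build-up factor (1 − d/p) = 1 − 438/2,200 = 0.8009.
Q* = √(2DS / (H(1 − d/p))) = √(2 × 87,600 × 655 / (8.6 × 0.8009)).
= √(114,756,000 / 6.8878) ≈ 4081.754.
Maximum inventory = Q*(1 − d/p) = 4081.754 × 0.8009 ≈ 3269.114.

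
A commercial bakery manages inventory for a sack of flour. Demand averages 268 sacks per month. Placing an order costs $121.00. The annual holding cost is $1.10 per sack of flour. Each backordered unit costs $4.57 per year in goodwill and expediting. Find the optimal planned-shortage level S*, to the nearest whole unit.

Annual demand D = 268 × 12 = 3,216.
With planned backorders, Q* = √(2DS/H) · √((H+B)/B).
√(2DS/H) = √(2 × 3,216 × 121 / 1.1) = 841.142.
√((H+B)/B) = √((1.1+4.57)/4.57) = 1.1139.
Q* ≈ 936.921.
S* = Q* · H/(H+B) = 936.921 × 1.1/5.67 ≈ 181.766.

S* ≈ 182 sacks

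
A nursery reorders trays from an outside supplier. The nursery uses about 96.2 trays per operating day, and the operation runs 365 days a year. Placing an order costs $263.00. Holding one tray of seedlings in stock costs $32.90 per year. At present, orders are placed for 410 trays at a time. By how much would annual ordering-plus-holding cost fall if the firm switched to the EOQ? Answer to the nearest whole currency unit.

Extra cost ≈ $4,618 per year

Annual demand D = 96.2 × 365 = 35,113.
EOQ = √(2DS/H) = √(2 × 35,113 × 263 / 32.9) ≈ 749.25.
Cost at Q* = (D/Q*)S + (Q*/2)H = √(2DSH) ≈ $24,650.45.
Cost at Q = 410: (35,113/410)×263 + (410/2)×32.9 = $22,523.70 + $6,744.50 = $29,268.20.
Excess = $29,268.20 − $24,650.45 = $4,617.76.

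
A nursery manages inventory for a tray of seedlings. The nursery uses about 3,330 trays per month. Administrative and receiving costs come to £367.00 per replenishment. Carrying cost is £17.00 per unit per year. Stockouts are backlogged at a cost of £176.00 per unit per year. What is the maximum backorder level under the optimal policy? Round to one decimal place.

S* ≈ 121.2 trays

Annual demand D = 3,330 × 12 = 39,960.
With planned backorders, Q* = √(2DS/H) · √((H+B)/B).
√(2DS/H) = √(2 × 39,960 × 367 / 17) = 1313.519.
√((H+B)/B) = √((17+176)/176) = 1.0472.
Q* ≈ 1375.494.
S* = Q* · H/(H+B) = 1375.494 × 17/193 ≈ 121.157.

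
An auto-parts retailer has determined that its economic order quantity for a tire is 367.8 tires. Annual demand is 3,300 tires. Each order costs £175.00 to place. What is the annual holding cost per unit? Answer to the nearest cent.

H ≈ £8.54

The basic EOQ model gives Q* = √(2DS/H); rearrange for the unknown.
From Q* = √(2DS/H): H = 2DS / Q*² = 2 × 3,300 × 175 / 367.8² = 8.5380.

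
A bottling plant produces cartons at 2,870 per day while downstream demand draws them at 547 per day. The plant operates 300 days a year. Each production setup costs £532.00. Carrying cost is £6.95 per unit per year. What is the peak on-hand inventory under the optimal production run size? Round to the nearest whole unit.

I_max ≈ 4,509 cartons

Annual demand D = 547 × 300 = 164,100.
Production build-up factor (1 − d/p) = 1 − 547/2,870 = 0.8094.
Q* = √(2DS / (H(1 − d/p))) = √(2 × 164,100 × 532 / (6.95 × 0.8094)).
= √(174,602,400 / 5.6254) ≈ 5571.204.
Maximum inventory = Q*(1 − d/p) = 5571.204 × 0.8094 ≈ 4509.375.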